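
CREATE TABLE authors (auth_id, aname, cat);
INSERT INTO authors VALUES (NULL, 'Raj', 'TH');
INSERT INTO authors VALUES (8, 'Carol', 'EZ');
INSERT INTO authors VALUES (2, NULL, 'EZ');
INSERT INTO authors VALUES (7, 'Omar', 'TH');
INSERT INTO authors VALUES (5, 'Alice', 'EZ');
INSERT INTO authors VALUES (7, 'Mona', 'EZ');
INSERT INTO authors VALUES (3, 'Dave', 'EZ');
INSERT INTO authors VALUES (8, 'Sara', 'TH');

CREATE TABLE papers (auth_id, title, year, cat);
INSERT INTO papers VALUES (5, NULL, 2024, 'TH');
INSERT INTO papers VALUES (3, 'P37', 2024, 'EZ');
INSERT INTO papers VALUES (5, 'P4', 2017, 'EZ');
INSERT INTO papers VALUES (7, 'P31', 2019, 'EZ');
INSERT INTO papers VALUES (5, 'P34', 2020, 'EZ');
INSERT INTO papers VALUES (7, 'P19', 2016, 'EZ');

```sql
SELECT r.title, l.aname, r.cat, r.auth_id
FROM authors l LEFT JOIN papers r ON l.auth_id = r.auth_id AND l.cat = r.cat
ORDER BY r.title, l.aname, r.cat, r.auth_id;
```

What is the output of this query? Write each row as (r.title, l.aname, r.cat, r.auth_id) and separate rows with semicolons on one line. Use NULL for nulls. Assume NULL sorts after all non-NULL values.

(P19, Mona, EZ, 7); (P31, Mona, EZ, 7); (P34, Alice, EZ, 5); (P37, Dave, EZ, 3); (P4, Alice, EZ, 5); (NULL, Carol, NULL, NULL); (NULL, Omar, NULL, NULL); (NULL, Raj, NULL, NULL); (NULL, Sara, NULL, NULL); (NULL, NULL, NULL, NULL)

LEFT JOIN keeps every row from `authors`; unmatched rows get NULL for `papers`'s columns.
Matching on l.auth_id = r.auth_id AND l.cat = r.cat. A NULL in a compared column never satisfies the condition.
Matched pairs: 5; unmatched l rows kept: 5.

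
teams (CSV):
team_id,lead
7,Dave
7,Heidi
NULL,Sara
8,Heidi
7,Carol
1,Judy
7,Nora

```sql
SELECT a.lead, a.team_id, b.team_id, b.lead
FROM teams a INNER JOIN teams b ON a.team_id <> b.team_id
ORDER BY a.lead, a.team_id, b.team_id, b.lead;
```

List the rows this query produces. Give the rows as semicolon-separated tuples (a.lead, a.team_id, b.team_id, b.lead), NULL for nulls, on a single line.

(Carol, 7, 1, Judy); (Carol, 7, 8, Heidi); (Dave, 7, 1, Judy); (Dave, 7, 8, Heidi); (Heidi, 7, 1, Judy); (Heidi, 7, 8, Heidi); (Heidi, 8, 1, Judy); (Heidi, 8, 7, Carol); (Heidi, 8, 7, Dave); (Heidi, 8, 7, Heidi); (Heidi, 8, 7, Nora); (Judy, 1, 7, Carol); (Judy, 1, 7, Dave); (Judy, 1, 7, Heidi); (Judy, 1, 7, Nora); (Judy, 1, 8, Heidi); (Nora, 7, 1, Judy); (Nora, 7, 8, Heidi)

INNER JOIN keeps only pairs where the ON condition holds.
Matching on a.team_id <> b.team_id. A NULL in a compared column never satisfies the condition.
- a (team_id=7) pairs with 2 row(s) of b.
- a (team_id=7) pairs with 2 row(s) of b.
- a (team_id=NULL) has no partner → excluded.
- a (team_id=8) pairs with 5 row(s) of b.
- a (team_id=7) pairs with 2 row(s) of b.
- a (team_id=1) pairs with 5 row(s) of b.
- a (team_id=7) pairs with 2 row(s) of b.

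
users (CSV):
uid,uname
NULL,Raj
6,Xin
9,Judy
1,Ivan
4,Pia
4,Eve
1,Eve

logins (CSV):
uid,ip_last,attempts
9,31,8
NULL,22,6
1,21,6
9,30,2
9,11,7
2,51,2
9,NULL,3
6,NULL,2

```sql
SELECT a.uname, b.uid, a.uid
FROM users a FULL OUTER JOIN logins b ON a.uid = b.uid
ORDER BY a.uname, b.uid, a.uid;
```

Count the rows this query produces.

FULL OUTER JOIN keeps every row from both sides; unmatched rows get NULL for the other side's columns.
Matching on a.uid = b.uid. A NULL in a compared column never satisfies the condition.
Matched pairs: 7; unmatched a rows kept: 3; unmatched b rows kept: 2.
Total: 7 matched + 5 padded = 12 rows.

12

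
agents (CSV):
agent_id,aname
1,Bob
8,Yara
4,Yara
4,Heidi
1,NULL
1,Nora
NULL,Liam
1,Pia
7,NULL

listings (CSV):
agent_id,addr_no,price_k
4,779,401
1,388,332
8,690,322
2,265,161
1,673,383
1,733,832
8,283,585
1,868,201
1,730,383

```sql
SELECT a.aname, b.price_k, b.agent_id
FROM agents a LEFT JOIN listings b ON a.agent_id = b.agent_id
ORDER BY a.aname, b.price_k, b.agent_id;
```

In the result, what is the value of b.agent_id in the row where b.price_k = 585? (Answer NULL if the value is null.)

8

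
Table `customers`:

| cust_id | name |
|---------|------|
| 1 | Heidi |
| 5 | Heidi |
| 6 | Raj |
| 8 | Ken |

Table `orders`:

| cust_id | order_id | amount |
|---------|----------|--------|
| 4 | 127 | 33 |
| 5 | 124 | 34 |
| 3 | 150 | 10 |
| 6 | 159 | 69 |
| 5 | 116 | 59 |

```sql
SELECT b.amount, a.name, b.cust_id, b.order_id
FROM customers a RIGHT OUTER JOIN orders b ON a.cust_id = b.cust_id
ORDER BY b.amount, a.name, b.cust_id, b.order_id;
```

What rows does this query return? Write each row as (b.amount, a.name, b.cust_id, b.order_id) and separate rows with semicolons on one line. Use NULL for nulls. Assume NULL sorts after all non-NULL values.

RIGHT JOIN keeps every row from `orders`; unmatched rows get NULL for `customers`'s columns.
Matching on a.cust_id = b.cust_id.
- a[0] cust_id=1 → no match.
- a[1] cust_id=5 → 2 match(es) in b → 2 row(s).
- a[2] cust_id=6 → 1 match(es) in b → 1 row(s).
- a[3] cust_id=8 → no match.
- plus 2 unmatched b row(s), each kept with NULL a columns.
After projecting and ordering:
b.amount | a.name | b.cust_id | b.order_id
10 | NULL | 3 | 150
33 | NULL | 4 | 127
34 | Heidi | 5 | 124
59 | Heidi | 5 | 116
69 | Raj | 6 | 159

(10, NULL, 3, 150); (33, NULL, 4, 127); (34, Heidi, 5, 124); (59, Heidi, 5, 116); (69, Raj, 6, 159)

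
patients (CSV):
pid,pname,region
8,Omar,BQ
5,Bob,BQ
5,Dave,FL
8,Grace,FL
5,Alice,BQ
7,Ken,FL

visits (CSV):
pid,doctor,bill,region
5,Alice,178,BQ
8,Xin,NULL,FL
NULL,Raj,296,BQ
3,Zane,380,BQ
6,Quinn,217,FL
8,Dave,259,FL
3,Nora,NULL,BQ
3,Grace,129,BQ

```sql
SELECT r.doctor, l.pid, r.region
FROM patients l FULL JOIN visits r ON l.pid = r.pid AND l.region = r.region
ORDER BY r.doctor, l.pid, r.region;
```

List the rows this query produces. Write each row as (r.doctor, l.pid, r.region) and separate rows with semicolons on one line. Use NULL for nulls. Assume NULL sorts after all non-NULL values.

FULL OUTER JOIN keeps every row from both sides; unmatched rows get NULL for the other side's columns.
Matching on l.pid = r.pid AND l.region = r.region. A NULL in a compared column never satisfies the condition.
- pid=8, region=BQ: no r row matches, row kept with r columns NULL.
- pid=5, region=BQ: 1 matching r row(s), so 1 row(s) emitted.
- pid=5, region=FL: no r row matches, row kept with r columns NULL.
- pid=8, region=FL: 2 matching r row(s), so 2 row(s) emitted.
- pid=5, region=BQ: 1 matching r row(s), so 1 row(s) emitted.
- pid=7, region=FL: no r row matches, row kept with r columns NULL.
- 5 r row(s) had no l match → kept, l columns NULL.

(Alice, 5, BQ); (Alice, 5, BQ); (Dave, 8, FL); (Grace, NULL, BQ); (Nora, NULL, BQ); (Quinn, NULL, FL); (Raj, NULL, BQ); (Xin, 8, FL); (Zane, NULL, BQ); (NULL, 5, NULL); (NULL, 7, NULL); (NULL, 8, NULL)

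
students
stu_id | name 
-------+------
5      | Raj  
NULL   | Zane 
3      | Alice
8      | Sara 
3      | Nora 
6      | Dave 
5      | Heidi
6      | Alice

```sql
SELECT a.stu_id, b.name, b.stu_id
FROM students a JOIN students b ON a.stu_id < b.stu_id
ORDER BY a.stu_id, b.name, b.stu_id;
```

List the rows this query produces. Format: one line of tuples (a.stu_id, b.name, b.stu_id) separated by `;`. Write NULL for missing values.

(3, Alice, 6); (3, Alice, 6); (3, Dave, 6); (3, Dave, 6); (3, Heidi, 5); (3, Heidi, 5); (3, Raj, 5); (3, Raj, 5); (3, Sara, 8); (3, Sara, 8); (5, Alice, 6); (5, Alice, 6); (5, Dave, 6); (5, Dave, 6); (5, Sara, 8); (5, Sara, 8); (6, Sara, 8); (6, Sara, 8)

INNER JOIN keeps only pairs where the ON condition holds.
Matching on a.stu_id < b.stu_id. A NULL in a compared column never satisfies the condition.
- a (stu_id=5) pairs with 3 row(s) of b.
- a (stu_id=NULL) has no partner → excluded.
- a (stu_id=3) pairs with 5 row(s) of b.
- a (stu_id=8) has no partner → excluded.
- a (stu_id=3) pairs with 5 row(s) of b.
- a (stu_id=6) pairs with 1 row(s) of b.
- a (stu_id=5) pairs with 3 row(s) of b.
- a (stu_id=6) pairs with 1 row(s) of b.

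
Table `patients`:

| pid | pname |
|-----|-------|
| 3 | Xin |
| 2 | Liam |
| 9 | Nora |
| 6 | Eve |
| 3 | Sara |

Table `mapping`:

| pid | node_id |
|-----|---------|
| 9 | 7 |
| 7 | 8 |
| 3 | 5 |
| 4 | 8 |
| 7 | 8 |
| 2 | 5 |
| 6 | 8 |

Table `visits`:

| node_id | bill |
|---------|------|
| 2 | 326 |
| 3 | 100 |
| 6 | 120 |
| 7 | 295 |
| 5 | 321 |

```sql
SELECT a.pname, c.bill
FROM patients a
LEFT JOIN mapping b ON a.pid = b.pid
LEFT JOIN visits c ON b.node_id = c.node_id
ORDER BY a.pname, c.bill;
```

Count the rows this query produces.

Evaluate left to right. First `patients a LEFT JOIN mapping b` on pid: 5 row(s).
Then LEFT JOIN `visits c` on node_id: each of those 5 rows is kept; rows whose b.node_id has no match in c get NULL for c's columns.
Result: 5 row(s).

5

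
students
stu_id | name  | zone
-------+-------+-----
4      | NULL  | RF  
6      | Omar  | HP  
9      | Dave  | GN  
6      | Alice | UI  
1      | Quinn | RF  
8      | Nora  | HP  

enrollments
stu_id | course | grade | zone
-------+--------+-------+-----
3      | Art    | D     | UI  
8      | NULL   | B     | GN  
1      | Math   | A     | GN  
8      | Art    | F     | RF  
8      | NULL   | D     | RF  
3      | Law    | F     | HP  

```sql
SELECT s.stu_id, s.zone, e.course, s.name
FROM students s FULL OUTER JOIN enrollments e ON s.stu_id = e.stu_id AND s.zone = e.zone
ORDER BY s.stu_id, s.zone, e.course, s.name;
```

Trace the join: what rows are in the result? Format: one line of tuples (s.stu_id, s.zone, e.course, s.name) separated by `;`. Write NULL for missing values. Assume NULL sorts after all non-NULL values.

(1, RF, NULL, Quinn); (4, RF, NULL, NULL); (6, HP, NULL, Omar); (6, UI, NULL, Alice); (8, HP, NULL, Nora); (9, GN, NULL, Dave); (NULL, NULL, Art, NULL); (NULL, NULL, Art, NULL); (NULL, NULL, Law, NULL); (NULL, NULL, Math, NULL); (NULL, NULL, NULL, NULL); (NULL, NULL, NULL, NULL)

FULL OUTER JOIN keeps every row from both sides; unmatched rows get NULL for the other side's columns.
Matching on s.stu_id = e.stu_id AND s.zone = e.zone.
- s[0] stu_id=4, zone=RF → no match; kept with NULLs on the e side.
- s[1] stu_id=6, zone=HP → no match; kept with NULLs on the e side.
- s[2] stu_id=9, zone=GN → no match; kept with NULLs on the e side.
- s[3] stu_id=6, zone=UI → no match; kept with NULLs on the e side.
- s[4] stu_id=1, zone=RF → no match; kept with NULLs on the e side.
- s[5] stu_id=8, zone=HP → no match; kept with NULLs on the e side.
- 6 e row(s) had no s match → kept, s columns NULL.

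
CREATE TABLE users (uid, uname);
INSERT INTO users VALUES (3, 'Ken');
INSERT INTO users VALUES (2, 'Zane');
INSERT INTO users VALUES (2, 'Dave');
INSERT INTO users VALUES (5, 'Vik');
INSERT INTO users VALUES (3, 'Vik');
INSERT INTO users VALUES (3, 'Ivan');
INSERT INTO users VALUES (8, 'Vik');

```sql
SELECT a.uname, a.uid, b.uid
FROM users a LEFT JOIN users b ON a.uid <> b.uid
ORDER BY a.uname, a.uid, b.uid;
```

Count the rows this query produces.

34

LEFT JOIN keeps every row from `users a`; unmatched rows get NULL for `users b`'s columns.
Matching on a.uid <> b.uid.
- uid=3: 4 matching b row(s), so 4 row(s) emitted.
- uid=2: 5 matching b row(s), so 5 row(s) emitted.
- uid=2: 5 matching b row(s), so 5 row(s) emitted.
- uid=5: 6 matching b row(s), so 6 row(s) emitted.
- uid=3: 4 matching b row(s), so 4 row(s) emitted.
- uid=3: 4 matching b row(s), so 4 row(s) emitted.
- uid=8: 6 matching b row(s), so 6 row(s) emitted.
Total: 34 rows.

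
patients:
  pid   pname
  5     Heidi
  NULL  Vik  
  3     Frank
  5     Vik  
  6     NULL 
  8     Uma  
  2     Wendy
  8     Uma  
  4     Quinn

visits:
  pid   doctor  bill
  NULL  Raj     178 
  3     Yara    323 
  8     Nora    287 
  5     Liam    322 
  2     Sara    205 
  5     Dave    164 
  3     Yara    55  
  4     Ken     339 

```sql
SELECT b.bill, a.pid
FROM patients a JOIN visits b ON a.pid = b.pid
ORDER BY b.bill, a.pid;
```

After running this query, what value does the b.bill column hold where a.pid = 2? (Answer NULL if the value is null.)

205

INNER JOIN keeps only pairs where the ON condition holds.
Matching on a.pid = b.pid. A NULL in a compared column never satisfies the condition.
- pid=5: 2 matching b row(s), so 2 row(s) emitted.
- pid=NULL: no matching b row, dropped.
- pid=3: 2 matching b row(s), so 2 row(s) emitted.
- pid=5: 2 matching b row(s), so 2 row(s) emitted.
- pid=6: no matching b row, dropped.
- pid=8: 1 matching b row(s), so 1 row(s) emitted.
- pid=2: 1 matching b row(s), so 1 row(s) emitted.
- pid=8: 1 matching b row(s), so 1 row(s) emitted.
- pid=4: 1 matching b row(s), so 1 row(s) emitted.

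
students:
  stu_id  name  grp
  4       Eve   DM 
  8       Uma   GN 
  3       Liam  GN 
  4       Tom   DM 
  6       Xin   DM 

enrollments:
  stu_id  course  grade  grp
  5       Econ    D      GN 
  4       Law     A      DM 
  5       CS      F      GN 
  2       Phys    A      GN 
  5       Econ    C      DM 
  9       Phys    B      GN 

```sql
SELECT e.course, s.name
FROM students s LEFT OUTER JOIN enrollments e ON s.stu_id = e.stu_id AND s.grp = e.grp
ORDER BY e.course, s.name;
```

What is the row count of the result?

LEFT JOIN keeps every row from `students`; unmatched rows get NULL for `enrollments`'s columns.
Matching on s.stu_id = e.stu_id AND s.grp = e.grp.
- s (stu_id=4, grp=DM) pairs with 1 row(s) of e.
- s (stu_id=8, grp=GN) has no partner → padded with NULL.
- s (stu_id=3, grp=GN) has no partner → padded with NULL.
- s (stu_id=4, grp=DM) pairs with 1 row(s) of e.
- s (stu_id=6, grp=DM) has no partner → padded with NULL.
Total: 2 matched + 3 padded = 5 rows.

5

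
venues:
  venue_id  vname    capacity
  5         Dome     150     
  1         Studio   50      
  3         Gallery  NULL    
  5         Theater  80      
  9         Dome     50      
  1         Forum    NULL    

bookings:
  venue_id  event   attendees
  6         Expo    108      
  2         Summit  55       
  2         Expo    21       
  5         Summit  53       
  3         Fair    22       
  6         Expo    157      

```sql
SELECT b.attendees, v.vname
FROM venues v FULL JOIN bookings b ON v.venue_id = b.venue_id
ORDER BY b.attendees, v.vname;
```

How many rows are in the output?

FULL OUTER JOIN keeps every row from both sides; unmatched rows get NULL for the other side's columns.
Matching on v.venue_id = b.venue_id.
- v row (venue_id=5): matches 1 b row(s) → 1 output row(s).
- v row (venue_id=1): no match → kept, b columns NULL.
- v row (venue_id=3): matches 1 b row(s) → 1 output row(s).
- v row (venue_id=5): matches 1 b row(s) → 1 output row(s).
- v row (venue_id=9): no match → kept, b columns NULL.
- v row (venue_id=1): no match → kept, b columns NULL.
- 4 b row(s) had no v match → kept, v columns NULL.
Total: 3 matched + 7 padded = 10 rows.

10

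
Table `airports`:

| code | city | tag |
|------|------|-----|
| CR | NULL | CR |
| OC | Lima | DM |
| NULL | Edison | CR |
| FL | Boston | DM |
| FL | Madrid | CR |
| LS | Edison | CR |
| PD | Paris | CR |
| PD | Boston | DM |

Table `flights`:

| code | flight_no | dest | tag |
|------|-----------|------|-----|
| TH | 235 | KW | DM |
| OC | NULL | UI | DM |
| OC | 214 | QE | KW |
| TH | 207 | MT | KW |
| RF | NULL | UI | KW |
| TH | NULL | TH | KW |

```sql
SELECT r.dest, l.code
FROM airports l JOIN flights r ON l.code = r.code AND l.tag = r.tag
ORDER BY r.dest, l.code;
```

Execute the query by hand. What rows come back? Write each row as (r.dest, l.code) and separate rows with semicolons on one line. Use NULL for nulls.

(UI, OC)

INNER JOIN keeps only pairs where the ON condition holds.
Matching on l.code = r.code AND l.tag = r.tag. A NULL in a compared column never satisfies the condition.
- code=CR, tag=CR: no matching r row, dropped.
- code=OC, tag=DM: 1 matching r row(s), so 1 row(s) emitted.
- code=NULL, tag=CR: no matching r row, dropped.
- code=FL, tag=DM: no matching r row, dropped.
- code=FL, tag=CR: no matching r row, dropped.
- code=LS, tag=CR: no matching r row, dropped.
- code=PD, tag=CR: no matching r row, dropped.
- code=PD, tag=DM: no matching r row, dropped.
After projecting and ordering:
r.dest | l.code
UI | OC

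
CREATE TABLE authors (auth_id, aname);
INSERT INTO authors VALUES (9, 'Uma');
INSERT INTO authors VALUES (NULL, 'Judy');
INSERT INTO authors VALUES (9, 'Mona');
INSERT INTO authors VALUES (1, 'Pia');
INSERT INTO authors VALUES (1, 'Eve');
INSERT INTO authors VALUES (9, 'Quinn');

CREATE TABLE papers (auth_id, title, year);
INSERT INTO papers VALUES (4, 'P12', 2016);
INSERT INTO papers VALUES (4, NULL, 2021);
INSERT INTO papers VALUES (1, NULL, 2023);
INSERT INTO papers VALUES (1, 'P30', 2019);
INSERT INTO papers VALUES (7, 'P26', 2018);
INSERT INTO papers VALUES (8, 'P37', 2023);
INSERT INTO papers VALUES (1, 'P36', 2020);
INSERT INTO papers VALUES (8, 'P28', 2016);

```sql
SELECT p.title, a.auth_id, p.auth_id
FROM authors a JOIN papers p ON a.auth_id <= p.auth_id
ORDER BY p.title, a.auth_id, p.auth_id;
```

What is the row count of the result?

16

INNER JOIN keeps only pairs where the ON condition holds.
Matching on a.auth_id <= p.auth_id. A NULL in a compared column never satisfies the condition.
- a[0] auth_id=9 → no match; dropped.
- a[1] auth_id=NULL → no match; dropped.
- a[2] auth_id=9 → no match; dropped.
- a[3] auth_id=1 → 8 match(es) in p → 8 row(s).
- a[4] auth_id=1 → 8 match(es) in p → 8 row(s).
- a[5] auth_id=9 → no match; dropped.
Total: 16 rows.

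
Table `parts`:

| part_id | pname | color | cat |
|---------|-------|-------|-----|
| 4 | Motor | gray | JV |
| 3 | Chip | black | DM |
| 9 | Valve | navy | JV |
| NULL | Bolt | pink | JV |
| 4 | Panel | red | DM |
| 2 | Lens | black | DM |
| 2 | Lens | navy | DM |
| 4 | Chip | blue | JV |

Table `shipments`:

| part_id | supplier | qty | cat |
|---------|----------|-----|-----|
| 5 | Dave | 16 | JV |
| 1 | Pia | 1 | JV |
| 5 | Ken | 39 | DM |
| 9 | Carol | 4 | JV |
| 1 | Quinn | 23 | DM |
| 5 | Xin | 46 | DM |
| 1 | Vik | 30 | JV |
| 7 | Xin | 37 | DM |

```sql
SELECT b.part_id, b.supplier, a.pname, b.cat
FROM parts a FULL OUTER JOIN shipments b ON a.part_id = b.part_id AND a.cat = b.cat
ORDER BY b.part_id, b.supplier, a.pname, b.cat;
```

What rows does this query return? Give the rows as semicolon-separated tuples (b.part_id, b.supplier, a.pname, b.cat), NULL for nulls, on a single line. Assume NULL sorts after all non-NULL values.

FULL OUTER JOIN keeps every row from both sides; unmatched rows get NULL for the other side's columns.
Matching on a.part_id = b.part_id AND a.cat = b.cat. A NULL in a compared column never satisfies the condition.
- a (part_id=4, cat=JV) has no partner → padded with NULL.
- a (part_id=3, cat=DM) has no partner → padded with NULL.
- a (part_id=9, cat=JV) pairs with 1 row(s) of b.
- a (part_id=NULL, cat=JV) has no partner → padded with NULL.
- a (part_id=4, cat=DM) has no partner → padded with NULL.
- a (part_id=2, cat=DM) has no partner → padded with NULL.
- a (part_id=2, cat=DM) has no partner → padded with NULL.
- a (part_id=4, cat=JV) has no partner → padded with NULL.
- plus 7 unmatched b row(s), each kept with NULL a columns.

(1, Pia, NULL, JV); (1, Quinn, NULL, DM); (1, Vik, NULL, JV); (5, Dave, NULL, JV); (5, Ken, NULL, DM); (5, Xin, NULL, DM); (7, Xin, NULL, DM); (9, Carol, Valve, JV); (NULL, NULL, Bolt, NULL); (NULL, NULL, Chip, NULL); (NULL, NULL, Chip, NULL); (NULL, NULL, Lens, NULL); (NULL, NULL, Lens, NULL); (NULL, NULL, Motor, NULL); (NULL, NULL, Panel, NULL)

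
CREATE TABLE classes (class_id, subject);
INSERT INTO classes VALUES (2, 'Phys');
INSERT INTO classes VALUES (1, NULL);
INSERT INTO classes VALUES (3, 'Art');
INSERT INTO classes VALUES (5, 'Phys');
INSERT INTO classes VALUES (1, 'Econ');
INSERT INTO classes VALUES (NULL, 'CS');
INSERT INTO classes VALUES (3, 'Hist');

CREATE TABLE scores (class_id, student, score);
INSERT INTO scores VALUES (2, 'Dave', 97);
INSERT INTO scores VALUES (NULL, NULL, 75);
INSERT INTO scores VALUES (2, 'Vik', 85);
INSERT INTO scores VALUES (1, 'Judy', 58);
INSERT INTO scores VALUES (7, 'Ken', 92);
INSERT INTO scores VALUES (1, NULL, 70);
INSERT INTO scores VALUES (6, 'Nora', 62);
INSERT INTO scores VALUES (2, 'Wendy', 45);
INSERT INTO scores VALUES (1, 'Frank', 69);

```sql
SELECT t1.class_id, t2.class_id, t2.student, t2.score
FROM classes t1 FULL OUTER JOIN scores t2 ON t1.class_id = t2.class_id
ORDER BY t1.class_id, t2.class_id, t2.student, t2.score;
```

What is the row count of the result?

16

FULL OUTER JOIN keeps every row from both sides; unmatched rows get NULL for the other side's columns.
Matching on t1.class_id = t2.class_id. A NULL in a compared column never satisfies the condition.
- t1[0] class_id=2 → 3 match(es) in t2 → 3 row(s).
- t1[1] class_id=1 → 3 match(es) in t2 → 3 row(s).
- t1[2] class_id=3 → no match; kept with NULLs on the t2 side.
- t1[3] class_id=5 → no match; kept with NULLs on the t2 side.
- t1[4] class_id=1 → 3 match(es) in t2 → 3 row(s).
- t1[5] class_id=NULL → no match; kept with NULLs on the t2 side.
- t1[6] class_id=3 → no match; kept with NULLs on the t2 side.
- 3 row(s) from t2 found no t1 partner → padded with NULL.
Total: 9 matched + 7 padded = 16 rows.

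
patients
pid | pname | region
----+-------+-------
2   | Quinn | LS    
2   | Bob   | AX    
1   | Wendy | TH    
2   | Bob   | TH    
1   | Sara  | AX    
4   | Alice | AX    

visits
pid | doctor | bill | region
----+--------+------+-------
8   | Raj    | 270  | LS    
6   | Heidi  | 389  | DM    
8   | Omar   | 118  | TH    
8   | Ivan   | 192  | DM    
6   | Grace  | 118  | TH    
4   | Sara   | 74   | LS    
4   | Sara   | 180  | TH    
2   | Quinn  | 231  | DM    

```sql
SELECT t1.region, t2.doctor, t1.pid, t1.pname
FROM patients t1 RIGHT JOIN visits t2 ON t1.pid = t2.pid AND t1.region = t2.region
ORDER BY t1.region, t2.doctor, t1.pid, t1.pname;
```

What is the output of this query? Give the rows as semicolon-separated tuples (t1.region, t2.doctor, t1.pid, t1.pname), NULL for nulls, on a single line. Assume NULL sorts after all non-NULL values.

RIGHT JOIN keeps every row from `visits`; unmatched rows get NULL for `patients`'s columns.
Matching on t1.pid = t2.pid AND t1.region = t2.region.
- pid=2, region=LS: no matching t2 row.
- pid=2, region=AX: no matching t2 row.
- pid=1, region=TH: no matching t2 row.
- pid=2, region=TH: no matching t2 row.
- pid=1, region=AX: no matching t2 row.
- pid=4, region=AX: no matching t2 row.
- 8 t2 row(s) had no t1 match → kept, t1 columns NULL.
After projecting and ordering:
t1.region | t2.doctor | t1.pid | t1.pname
NULL | Grace | NULL | NULL
NULL | Heidi | NULL | NULL
NULL | Ivan | NULL | NULL
NULL | Omar | NULL | NULL
NULL | Quinn | NULL | NULL
NULL | Raj | NULL | NULL
NULL | Sara | NULL | NULL
NULL | Sara | NULL | NULL

(NULL, Grace, NULL, NULL); (NULL, Heidi, NULL, NULL); (NULL, Ivan, NULL, NULL); (NULL, Omar, NULL, NULL); (NULL, Quinn, NULL, NULL); (NULL, Raj, NULL, NULL); (NULL, Sara, NULL, NULL); (NULL, Sara, NULL, NULL)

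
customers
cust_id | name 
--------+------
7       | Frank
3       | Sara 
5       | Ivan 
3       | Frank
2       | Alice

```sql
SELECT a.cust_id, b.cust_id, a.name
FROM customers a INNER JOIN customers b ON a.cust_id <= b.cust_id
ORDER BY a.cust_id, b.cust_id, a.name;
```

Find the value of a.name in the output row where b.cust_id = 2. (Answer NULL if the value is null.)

INNER JOIN keeps only pairs where the ON condition holds.
Matching on a.cust_id <= b.cust_id.
- cust_id=7: 1 matching b row(s), so 1 row(s) emitted.
- cust_id=3: 4 matching b row(s), so 4 row(s) emitted.
- cust_id=5: 2 matching b row(s), so 2 row(s) emitted.
- cust_id=3: 4 matching b row(s), so 4 row(s) emitted.
- cust_id=2: 5 matching b row(s), so 5 row(s) emitted.

Alice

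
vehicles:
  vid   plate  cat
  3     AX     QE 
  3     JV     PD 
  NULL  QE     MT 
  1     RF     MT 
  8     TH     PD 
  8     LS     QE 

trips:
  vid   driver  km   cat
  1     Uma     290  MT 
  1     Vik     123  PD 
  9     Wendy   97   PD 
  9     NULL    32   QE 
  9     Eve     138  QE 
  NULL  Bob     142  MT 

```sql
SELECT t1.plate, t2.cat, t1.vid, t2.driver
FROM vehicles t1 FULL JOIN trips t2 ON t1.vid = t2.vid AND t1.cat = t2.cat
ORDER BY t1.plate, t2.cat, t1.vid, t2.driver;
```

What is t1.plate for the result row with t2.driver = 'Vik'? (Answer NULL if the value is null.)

FULL OUTER JOIN keeps every row from both sides; unmatched rows get NULL for the other side's columns.
Matching on t1.vid = t2.vid AND t1.cat = t2.cat. A NULL in a compared column never satisfies the condition.
- vid=3, cat=QE: no t2 row matches, row kept with t2 columns NULL.
- vid=3, cat=PD: no t2 row matches, row kept with t2 columns NULL.
- vid=NULL, cat=MT: no t2 row matches, row kept with t2 columns NULL.
- vid=1, cat=MT: 1 matching t2 row(s), so 1 row(s) emitted.
- vid=8, cat=PD: no t2 row matches, row kept with t2 columns NULL.
- vid=8, cat=QE: no t2 row matches, row kept with t2 columns NULL.
- plus 5 unmatched t2 row(s), each kept with NULL t1 columns.

NULL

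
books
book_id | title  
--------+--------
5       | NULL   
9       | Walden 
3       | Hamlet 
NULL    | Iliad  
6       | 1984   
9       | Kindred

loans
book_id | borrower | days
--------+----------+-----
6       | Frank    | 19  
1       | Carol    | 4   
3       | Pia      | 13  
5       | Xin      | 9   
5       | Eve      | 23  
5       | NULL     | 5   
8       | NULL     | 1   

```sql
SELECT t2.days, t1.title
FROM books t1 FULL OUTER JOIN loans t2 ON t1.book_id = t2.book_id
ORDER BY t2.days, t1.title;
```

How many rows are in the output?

FULL OUTER JOIN keeps every row from both sides; unmatched rows get NULL for the other side's columns.
Matching on t1.book_id = t2.book_id. A NULL in a compared column never satisfies the condition.
- book_id=5: 3 matching t2 row(s), so 3 row(s) emitted.
- book_id=9: no t2 row matches, row kept with t2 columns NULL.
- book_id=3: 1 matching t2 row(s), so 1 row(s) emitted.
- book_id=NULL: no t2 row matches, row kept with t2 columns NULL.
- book_id=6: 1 matching t2 row(s), so 1 row(s) emitted.
- book_id=9: no t2 row matches, row kept with t2 columns NULL.
- 2 t2 row(s) had no t1 match → kept, t1 columns NULL.
Total: 5 matched + 5 padded = 10 rows.

10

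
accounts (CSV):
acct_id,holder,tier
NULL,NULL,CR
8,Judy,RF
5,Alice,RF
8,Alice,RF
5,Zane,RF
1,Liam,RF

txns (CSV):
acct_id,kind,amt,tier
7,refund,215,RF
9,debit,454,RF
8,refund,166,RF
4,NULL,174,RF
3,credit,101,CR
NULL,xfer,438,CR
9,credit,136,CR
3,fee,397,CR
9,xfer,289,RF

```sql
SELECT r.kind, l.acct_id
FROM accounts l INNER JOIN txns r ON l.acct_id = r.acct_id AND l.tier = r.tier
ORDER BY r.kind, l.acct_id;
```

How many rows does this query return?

2

INNER JOIN keeps only pairs where the ON condition holds.
Matching on l.acct_id = r.acct_id AND l.tier = r.tier. A NULL in a compared column never satisfies the condition.
Matched pairs: 2.
Total: 2 rows.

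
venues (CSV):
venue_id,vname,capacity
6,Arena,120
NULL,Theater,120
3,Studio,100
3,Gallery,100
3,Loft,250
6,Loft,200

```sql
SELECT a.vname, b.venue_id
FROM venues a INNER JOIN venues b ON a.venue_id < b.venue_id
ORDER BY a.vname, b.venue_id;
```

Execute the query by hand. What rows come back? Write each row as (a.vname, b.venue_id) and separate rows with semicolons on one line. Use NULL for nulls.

INNER JOIN keeps only pairs where the ON condition holds.
Matching on a.venue_id < b.venue_id. A NULL in a compared column never satisfies the condition.
Matched pairs: 6.

(Gallery, 6); (Gallery, 6); (Loft, 6); (Loft, 6); (Studio, 6); (Studio, 6)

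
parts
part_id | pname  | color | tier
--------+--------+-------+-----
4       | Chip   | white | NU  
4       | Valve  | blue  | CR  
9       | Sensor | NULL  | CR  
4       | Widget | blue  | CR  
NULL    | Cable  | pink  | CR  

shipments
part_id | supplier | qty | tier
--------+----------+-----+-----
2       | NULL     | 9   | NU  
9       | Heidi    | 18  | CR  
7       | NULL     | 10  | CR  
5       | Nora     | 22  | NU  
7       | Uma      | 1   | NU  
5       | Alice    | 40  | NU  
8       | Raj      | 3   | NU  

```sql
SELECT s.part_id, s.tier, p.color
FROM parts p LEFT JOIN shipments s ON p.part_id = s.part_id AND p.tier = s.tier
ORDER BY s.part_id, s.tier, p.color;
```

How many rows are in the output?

LEFT JOIN keeps every row from `parts`; unmatched rows get NULL for `shipments`'s columns.
Matching on p.part_id = s.part_id AND p.tier = s.tier. A NULL in a compared column never satisfies the condition.
- part_id=4, tier=NU: no s row matches, row kept with s columns NULL.
- part_id=4, tier=CR: no s row matches, row kept with s columns NULL.
- part_id=9, tier=CR: 1 matching s row(s), so 1 row(s) emitted.
- part_id=4, tier=CR: no s row matches, row kept with s columns NULL.
- part_id=NULL, tier=CR: no s row matches, row kept with s columns NULL.
Total: 1 matched + 4 padded = 5 rows.

5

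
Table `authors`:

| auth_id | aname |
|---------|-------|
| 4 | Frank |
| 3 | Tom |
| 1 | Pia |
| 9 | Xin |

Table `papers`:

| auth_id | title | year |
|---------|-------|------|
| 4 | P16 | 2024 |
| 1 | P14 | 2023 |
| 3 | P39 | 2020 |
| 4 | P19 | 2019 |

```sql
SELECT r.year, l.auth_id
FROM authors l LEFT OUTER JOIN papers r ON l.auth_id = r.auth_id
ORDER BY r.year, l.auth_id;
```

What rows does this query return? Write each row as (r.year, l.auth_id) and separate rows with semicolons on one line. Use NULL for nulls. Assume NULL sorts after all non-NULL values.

LEFT JOIN keeps every row from `authors`; unmatched rows get NULL for `papers`'s columns.
Matching on l.auth_id = r.auth_id.
- l (auth_id=4) pairs with 2 row(s) of r.
- l (auth_id=3) pairs with 1 row(s) of r.
- l (auth_id=1) pairs with 1 row(s) of r.
- l (auth_id=9) has no partner → padded with NULL.
After projecting and ordering:
r.year | l.auth_id
2019 | 4
2020 | 3
2023 | 1
2024 | 4
NULL | 9

(2019, 4); (2020, 3); (2023, 1); (2024, 4); (NULL, 9)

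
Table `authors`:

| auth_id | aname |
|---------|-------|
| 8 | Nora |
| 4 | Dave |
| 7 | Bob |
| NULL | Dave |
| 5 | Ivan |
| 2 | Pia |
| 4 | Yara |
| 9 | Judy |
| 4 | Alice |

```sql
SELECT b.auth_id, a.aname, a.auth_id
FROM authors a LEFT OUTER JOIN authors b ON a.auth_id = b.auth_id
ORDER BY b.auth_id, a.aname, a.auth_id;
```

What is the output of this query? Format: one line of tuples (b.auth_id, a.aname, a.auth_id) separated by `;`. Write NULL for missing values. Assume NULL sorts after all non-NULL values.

(2, Pia, 2); (4, Alice, 4); (4, Alice, 4); (4, Alice, 4); (4, Dave, 4); (4, Dave, 4); (4, Dave, 4); (4, Yara, 4); (4, Yara, 4); (4, Yara, 4); (5, Ivan, 5); (7, Bob, 7); (8, Nora, 8); (9, Judy, 9); (NULL, Dave, NULL)

LEFT JOIN keeps every row from `authors a`; unmatched rows get NULL for `authors b`'s columns.
Matching on a.auth_id = b.auth_id. A NULL in a compared column never satisfies the condition.
- a row (auth_id=8): matches 1 b row(s) → 1 output row(s).
- a row (auth_id=4): matches 3 b row(s) → 3 output row(s).
- a row (auth_id=7): matches 1 b row(s) → 1 output row(s).
- a row (auth_id=NULL): no match → kept, b columns NULL.
- a row (auth_id=5): matches 1 b row(s) → 1 output row(s).
- a row (auth_id=2): matches 1 b row(s) → 1 output row(s).
- a row (auth_id=4): matches 3 b row(s) → 3 output row(s).
- a row (auth_id=9): matches 1 b row(s) → 1 output row(s).
- a row (auth_id=4): matches 3 b row(s) → 3 output row(s).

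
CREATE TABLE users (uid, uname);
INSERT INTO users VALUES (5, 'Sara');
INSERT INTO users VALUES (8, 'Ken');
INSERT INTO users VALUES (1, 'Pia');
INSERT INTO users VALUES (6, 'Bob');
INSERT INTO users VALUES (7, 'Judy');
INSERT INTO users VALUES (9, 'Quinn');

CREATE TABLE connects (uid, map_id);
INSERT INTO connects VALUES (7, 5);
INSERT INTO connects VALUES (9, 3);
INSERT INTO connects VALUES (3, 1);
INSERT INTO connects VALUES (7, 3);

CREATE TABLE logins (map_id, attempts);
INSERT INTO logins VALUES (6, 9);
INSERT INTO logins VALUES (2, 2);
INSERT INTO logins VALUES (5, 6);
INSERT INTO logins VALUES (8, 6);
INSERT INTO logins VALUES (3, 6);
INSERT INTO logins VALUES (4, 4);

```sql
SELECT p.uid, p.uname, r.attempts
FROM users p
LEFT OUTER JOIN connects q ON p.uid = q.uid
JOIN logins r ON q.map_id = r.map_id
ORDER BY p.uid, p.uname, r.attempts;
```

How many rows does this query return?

Evaluate left to right. First `users p LEFT JOIN connects q` on uid: 7 row(s).
Then INNER JOIN `logins r` on map_id: keep only rows whose q.map_id appears in r.
Result: 3 row(s).

3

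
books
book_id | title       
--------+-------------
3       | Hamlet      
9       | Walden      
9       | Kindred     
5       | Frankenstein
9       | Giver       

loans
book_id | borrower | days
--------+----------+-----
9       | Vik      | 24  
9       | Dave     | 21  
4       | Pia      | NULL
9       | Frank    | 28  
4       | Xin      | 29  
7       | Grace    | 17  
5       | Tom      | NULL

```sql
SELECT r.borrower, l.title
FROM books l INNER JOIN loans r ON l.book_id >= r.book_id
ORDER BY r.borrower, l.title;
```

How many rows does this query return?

24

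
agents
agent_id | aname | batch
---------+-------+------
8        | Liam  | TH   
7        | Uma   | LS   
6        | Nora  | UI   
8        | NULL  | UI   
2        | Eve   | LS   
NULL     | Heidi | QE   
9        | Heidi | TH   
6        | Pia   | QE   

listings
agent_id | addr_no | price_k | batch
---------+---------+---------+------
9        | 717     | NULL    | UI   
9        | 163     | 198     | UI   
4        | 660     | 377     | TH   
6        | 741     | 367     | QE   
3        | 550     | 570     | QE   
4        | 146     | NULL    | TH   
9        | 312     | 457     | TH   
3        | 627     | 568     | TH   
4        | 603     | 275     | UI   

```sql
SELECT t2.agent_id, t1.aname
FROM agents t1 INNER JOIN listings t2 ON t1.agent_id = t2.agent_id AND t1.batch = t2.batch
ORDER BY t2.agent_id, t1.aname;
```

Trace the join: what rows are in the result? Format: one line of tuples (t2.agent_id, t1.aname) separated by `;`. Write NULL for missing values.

(6, Pia); (9, Heidi)

INNER JOIN keeps only pairs where the ON condition holds.
Matching on t1.agent_id = t2.agent_id AND t1.batch = t2.batch. A NULL in a compared column never satisfies the condition.
- t1 (agent_id=8, batch=TH) has no partner → excluded.
- t1 (agent_id=7, batch=LS) has no partner → excluded.
- t1 (agent_id=6, batch=UI) has no partner → excluded.
- t1 (agent_id=8, batch=UI) has no partner → excluded.
- t1 (agent_id=2, batch=LS) has no partner → excluded.
- t1 (agent_id=NULL, batch=QE) has no partner → excluded.
- t1 (agent_id=9, batch=TH) pairs with 1 row(s) of t2.
- t1 (agent_id=6, batch=QE) pairs with 1 row(s) of t2.
After projecting and ordering:
t2.agent_id | t1.aname
6 | Pia
9 | Heidi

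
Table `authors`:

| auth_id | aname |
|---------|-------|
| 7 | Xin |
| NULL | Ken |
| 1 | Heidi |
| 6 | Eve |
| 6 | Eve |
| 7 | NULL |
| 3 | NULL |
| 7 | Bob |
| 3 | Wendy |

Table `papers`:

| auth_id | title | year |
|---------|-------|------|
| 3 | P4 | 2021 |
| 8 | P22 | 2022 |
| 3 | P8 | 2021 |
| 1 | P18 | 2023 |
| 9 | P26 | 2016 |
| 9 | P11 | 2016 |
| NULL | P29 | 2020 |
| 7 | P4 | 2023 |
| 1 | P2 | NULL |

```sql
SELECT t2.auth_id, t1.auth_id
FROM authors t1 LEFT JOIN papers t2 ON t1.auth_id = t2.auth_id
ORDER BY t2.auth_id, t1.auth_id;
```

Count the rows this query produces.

LEFT JOIN keeps every row from `authors`; unmatched rows get NULL for `papers`'s columns.
Matching on t1.auth_id = t2.auth_id. A NULL in a compared column never satisfies the condition.
- auth_id=7: 1 matching t2 row(s), so 1 row(s) emitted.
- auth_id=NULL: no t2 row matches, row kept with t2 columns NULL.
- auth_id=1: 2 matching t2 row(s), so 2 row(s) emitted.
- auth_id=6: no t2 row matches, row kept with t2 columns NULL.
- auth_id=6: no t2 row matches, row kept with t2 columns NULL.
- auth_id=7: 1 matching t2 row(s), so 1 row(s) emitted.
- auth_id=3: 2 matching t2 row(s), so 2 row(s) emitted.
- auth_id=7: 1 matching t2 row(s), so 1 row(s) emitted.
- auth_id=3: 2 matching t2 row(s), so 2 row(s) emitted.
Total: 9 matched + 3 padded = 12 rows.

12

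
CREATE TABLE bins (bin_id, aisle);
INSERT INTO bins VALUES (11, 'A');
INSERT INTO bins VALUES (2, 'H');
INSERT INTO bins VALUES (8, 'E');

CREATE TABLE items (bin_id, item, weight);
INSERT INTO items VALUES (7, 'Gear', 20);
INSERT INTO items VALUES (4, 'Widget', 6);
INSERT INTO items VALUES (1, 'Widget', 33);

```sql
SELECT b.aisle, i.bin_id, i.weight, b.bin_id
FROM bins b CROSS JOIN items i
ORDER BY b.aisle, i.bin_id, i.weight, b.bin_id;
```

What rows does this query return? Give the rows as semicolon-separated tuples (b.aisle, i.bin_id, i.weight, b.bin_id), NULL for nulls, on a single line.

(A, 1, 33, 11); (A, 4, 6, 11); (A, 7, 20, 11); (E, 1, 33, 8); (E, 4, 6, 8); (E, 7, 20, 8); (H, 1, 33, 2); (H, 4, 6, 2); (H, 7, 20, 2)

CROSS JOIN pairs every row of `bins` with every row of `items`: 3 × 3 = 9 rows.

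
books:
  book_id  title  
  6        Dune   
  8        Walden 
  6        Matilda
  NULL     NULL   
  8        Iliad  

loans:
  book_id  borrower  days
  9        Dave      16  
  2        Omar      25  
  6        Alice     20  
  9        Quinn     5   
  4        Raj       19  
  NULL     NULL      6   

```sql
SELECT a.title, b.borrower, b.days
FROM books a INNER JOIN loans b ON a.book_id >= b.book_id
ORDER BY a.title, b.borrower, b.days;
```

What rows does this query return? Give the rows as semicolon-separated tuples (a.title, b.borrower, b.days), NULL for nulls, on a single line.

INNER JOIN keeps only pairs where the ON condition holds.
Matching on a.book_id >= b.book_id. A NULL in a compared column never satisfies the condition.
- a (book_id=6) pairs with 3 row(s) of b.
- a (book_id=8) pairs with 3 row(s) of b.
- a (book_id=6) pairs with 3 row(s) of b.
- a (book_id=NULL) has no partner → excluded.
- a (book_id=8) pairs with 3 row(s) of b.

(Dune, Alice, 20); (Dune, Omar, 25); (Dune, Raj, 19); (Iliad, Alice, 20); (Iliad, Omar, 25); (Iliad, Raj, 19); (Matilda, Alice, 20); (Matilda, Omar, 25); (Matilda, Raj, 19); (Walden, Alice, 20); (Walden, Omar, 25); (Walden, Raj, 19)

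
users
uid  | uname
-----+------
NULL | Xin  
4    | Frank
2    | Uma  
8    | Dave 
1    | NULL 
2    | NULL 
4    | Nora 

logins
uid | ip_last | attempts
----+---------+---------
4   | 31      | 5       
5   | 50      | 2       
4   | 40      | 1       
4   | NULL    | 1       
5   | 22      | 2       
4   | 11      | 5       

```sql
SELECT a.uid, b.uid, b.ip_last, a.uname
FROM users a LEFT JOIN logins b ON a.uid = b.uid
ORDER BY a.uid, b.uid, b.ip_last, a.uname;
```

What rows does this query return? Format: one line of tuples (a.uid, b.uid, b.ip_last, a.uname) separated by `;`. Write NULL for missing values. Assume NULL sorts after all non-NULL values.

(1, NULL, NULL, NULL); (2, NULL, NULL, Uma); (2, NULL, NULL, NULL); (4, 4, 11, Frank); (4, 4, 11, Nora); (4, 4, 31, Frank); (4, 4, 31, Nora); (4, 4, 40, Frank); (4, 4, 40, Nora); (4, 4, NULL, Frank); (4, 4, NULL, Nora); (8, NULL, NULL, Dave); (NULL, NULL, NULL, Xin)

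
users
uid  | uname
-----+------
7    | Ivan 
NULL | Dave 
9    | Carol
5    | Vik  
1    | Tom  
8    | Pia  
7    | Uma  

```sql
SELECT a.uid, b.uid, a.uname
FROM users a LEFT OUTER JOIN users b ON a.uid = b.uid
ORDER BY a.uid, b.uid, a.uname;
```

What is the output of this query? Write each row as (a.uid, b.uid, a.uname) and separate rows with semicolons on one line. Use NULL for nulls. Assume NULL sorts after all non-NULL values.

LEFT JOIN keeps every row from `users a`; unmatched rows get NULL for `users b`'s columns.
Matching on a.uid = b.uid. A NULL in a compared column never satisfies the condition.
- a row (uid=7): matches 2 b row(s) → 2 output row(s).
- a row (uid=NULL): no match → kept, b columns NULL.
- a row (uid=9): matches 1 b row(s) → 1 output row(s).
- a row (uid=5): matches 1 b row(s) → 1 output row(s).
- a row (uid=1): matches 1 b row(s) → 1 output row(s).
- a row (uid=8): matches 1 b row(s) → 1 output row(s).
- a row (uid=7): matches 2 b row(s) → 2 output row(s).
After projecting and ordering:
a.uid | b.uid | a.uname
1 | 1 | Tom
5 | 5 | Vik
7 | 7 | Ivan
7 | 7 | Ivan
7 | 7 | Uma
7 | 7 | Uma
8 | 8 | Pia
9 | 9 | Carol
NULL | NULL | Dave

(1, 1, Tom); (5, 5, Vik); (7, 7, Ivan); (7, 7, Ivan); (7, 7, Uma); (7, 7, Uma); (8, 8, Pia); (9, 9, Carol); (NULL, NULL, Dave)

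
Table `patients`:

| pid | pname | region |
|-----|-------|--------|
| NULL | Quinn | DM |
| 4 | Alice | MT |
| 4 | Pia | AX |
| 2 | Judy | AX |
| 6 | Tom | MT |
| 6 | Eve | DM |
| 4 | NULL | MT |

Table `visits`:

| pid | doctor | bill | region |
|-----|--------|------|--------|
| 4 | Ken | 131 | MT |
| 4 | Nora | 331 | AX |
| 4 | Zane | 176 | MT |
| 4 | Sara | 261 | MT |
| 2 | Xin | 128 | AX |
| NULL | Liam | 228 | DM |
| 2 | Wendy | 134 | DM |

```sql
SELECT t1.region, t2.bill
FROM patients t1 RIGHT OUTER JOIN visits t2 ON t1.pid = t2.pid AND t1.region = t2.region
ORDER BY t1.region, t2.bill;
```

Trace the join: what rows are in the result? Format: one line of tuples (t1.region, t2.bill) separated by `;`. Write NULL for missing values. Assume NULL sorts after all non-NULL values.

(AX, 128); (AX, 331); (MT, 131); (MT, 131); (MT, 176); (MT, 176); (MT, 261); (MT, 261); (NULL, 134); (NULL, 228)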